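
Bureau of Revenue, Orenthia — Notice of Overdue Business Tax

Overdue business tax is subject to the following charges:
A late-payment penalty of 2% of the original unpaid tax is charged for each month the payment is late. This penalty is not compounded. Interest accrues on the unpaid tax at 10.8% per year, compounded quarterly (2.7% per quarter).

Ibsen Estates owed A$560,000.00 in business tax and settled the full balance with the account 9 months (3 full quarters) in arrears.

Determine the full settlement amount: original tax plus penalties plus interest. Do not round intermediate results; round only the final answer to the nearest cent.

Late-payment penalty = 2% × A$560,000.00 × 9 mo = A$100,800.00
Interest: A$560,000.00 × ((1 + 0.027)^3 − 1) = A$560,000.00 × 0.0832067… = A$46,595.7425…
Total = A$560,000.00 + A$100,800.0000 + A$46,595.7425… = A$707,395.74

A$707,395.74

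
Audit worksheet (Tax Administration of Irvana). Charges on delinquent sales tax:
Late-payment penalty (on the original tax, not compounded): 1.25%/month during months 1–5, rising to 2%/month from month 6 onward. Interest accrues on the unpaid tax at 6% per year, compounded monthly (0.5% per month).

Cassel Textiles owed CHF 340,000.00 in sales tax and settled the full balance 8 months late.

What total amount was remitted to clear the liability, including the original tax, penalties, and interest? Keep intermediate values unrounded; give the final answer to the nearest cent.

Penalty, months 1–5: 5 × 1.25% × CHF 340,000.00 = CHF 21,250.00
Penalty, months 6–8: 3 × 2% × CHF 340,000.00 = CHF 20,400.00
Interest: CHF 340,000.00 × ((1 + 0.005)^8 − 1) = CHF 340,000.00 × 0.0407070… = CHF 13,840.3949…
Total = CHF 340,000.00 + CHF 41,650.0000 + CHF 13,840.3949… = CHF 395,490.39

CHF 395,490.39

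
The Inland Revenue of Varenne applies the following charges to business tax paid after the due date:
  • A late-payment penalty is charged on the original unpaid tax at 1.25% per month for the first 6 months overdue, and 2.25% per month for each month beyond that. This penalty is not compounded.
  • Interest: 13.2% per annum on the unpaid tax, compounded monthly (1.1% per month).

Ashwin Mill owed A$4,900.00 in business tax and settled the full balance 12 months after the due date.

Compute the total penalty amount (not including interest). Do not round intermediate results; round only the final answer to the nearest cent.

A$1,029.00

Penalty, months 1–6: 6 × 1.25% × A$4,900.00 = A$367.50
Penalty, months 7–12: 6 × 2.25% × A$4,900.00 = A$661.50
Total penalty = A$367.50 + A$661.50 = A$1,029.00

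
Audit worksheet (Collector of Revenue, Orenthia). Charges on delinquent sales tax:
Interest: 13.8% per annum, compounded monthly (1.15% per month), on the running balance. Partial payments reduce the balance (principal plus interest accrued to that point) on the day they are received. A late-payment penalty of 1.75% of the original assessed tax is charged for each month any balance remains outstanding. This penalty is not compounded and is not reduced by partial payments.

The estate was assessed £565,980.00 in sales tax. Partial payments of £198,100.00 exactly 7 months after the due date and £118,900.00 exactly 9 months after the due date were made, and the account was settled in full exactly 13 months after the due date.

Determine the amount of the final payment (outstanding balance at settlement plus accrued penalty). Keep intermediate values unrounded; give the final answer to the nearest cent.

Balance at month 7: £565,980.0000 × (1 + 0.0115)^7 = £613,143.7343…
After £198,100.00 payment: £613,143.7343… − £198,100.00 = £415,043.7343…
Balance at month 9: £415,043.7343… × (1 + 0.0115)^2 = £424,644.6297…
After £118,900.00 payment: £424,644.6297… − £118,900.00 = £305,744.6297…
Balance at month 13: £305,744.6297… × (1 + 0.0115)^4 = £320,053.3564…
Penalty: 13 × 1.75% × £565,980.00 = £128,760.45
Final settlement = outstanding balance + penalty = £320,053.3564… + £128,760.45 = £448,813.81

£448,813.81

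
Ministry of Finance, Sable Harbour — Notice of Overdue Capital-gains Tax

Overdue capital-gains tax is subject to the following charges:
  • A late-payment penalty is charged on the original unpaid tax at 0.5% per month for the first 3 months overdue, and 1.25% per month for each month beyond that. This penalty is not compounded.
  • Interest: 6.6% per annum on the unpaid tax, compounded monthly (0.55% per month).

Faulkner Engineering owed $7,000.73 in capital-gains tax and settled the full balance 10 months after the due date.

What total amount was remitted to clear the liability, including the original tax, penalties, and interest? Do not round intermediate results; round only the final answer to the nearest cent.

$8,113.02

Penalty, months 1–3: 3 × 0.5% × $7,000.73 = $105.01…
Penalty, months 4–10: 7 × 1.25% × $7,000.73 = $612.56…
Interest: $7,000.73 × ((1 + 0.0055)^10 − 1) = $7,000.73 × 0.0563814… = $394.7110…
Total = $7,000.73 + $717.5748… + $394.7110… = $8,113.02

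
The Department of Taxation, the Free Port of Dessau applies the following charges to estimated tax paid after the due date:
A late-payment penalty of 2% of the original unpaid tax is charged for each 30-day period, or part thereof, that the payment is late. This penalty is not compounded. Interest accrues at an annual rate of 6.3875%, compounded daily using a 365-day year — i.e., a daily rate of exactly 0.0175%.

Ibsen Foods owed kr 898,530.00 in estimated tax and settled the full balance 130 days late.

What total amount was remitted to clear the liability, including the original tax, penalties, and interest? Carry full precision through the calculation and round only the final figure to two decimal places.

kr 1,009,057.02

Penalty periods: ⌈130/30⌉ = 5; penalty = 5 × 2% × kr 898,530.00 = kr 89,853.00
Interest: kr 898,530.00 × ((1 + 0.000175)^130 − 1) = kr 898,530.00 × 0.02300872… = kr 20,674.0240…
Total = kr 898,530.00 + kr 89,853.0000 + kr 20,674.0240… = kr 1,009,057.02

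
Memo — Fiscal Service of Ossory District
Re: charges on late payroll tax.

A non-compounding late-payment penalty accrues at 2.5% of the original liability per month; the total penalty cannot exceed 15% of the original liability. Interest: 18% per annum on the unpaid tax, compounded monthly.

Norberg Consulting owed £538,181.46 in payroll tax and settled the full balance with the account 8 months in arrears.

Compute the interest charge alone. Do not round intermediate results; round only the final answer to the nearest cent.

£68,075.96

Interest (18%/yr ÷ 12 = 1.5%/month): £538,181.46 × ((1 + 0.015)^8 − 1) = £68,075.9649…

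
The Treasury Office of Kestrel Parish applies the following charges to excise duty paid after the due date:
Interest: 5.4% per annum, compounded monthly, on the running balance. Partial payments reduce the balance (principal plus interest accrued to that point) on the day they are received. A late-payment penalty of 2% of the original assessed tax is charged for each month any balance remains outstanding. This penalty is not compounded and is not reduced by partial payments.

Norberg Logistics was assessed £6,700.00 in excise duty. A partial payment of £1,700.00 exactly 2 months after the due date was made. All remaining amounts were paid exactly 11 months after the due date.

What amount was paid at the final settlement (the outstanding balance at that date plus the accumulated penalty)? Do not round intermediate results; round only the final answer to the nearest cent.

£6,743.11

Monthly rate = 5.4% ÷ 12 = 0.45%
Balance at month 2: £6,700.0000 × (1 + 0.0045)^2 = £6,760.4357…
After £1,700.00 payment: £6,760.4357… − £1,700.00 = £5,060.4357…
Balance at month 11: £5,060.4357… × (1 + 0.0045)^9 = £5,269.1114…
Penalty: 11 × 2% × £6,700.00 = £1,474.00
Final settlement = outstanding balance + penalty = £5,269.1114… + £1,474.00 = £6,743.11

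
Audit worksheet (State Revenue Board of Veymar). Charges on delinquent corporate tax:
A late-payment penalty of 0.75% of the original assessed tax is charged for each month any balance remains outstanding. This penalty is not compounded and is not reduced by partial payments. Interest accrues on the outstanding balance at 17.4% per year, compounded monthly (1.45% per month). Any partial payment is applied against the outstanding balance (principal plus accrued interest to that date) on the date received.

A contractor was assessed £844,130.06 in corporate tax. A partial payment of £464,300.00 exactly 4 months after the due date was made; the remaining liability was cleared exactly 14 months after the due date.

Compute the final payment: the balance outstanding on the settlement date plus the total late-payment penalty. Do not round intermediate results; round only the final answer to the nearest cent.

Balance at month 4: £844,130.0600 × (1 + 0.0145)^4 = £894,164.8046…
After £464,300.00 payment: £894,164.8046… − £464,300.00 = £429,864.8046…
Balance at month 14: £429,864.8046… × (1 + 0.0145)^10 = £496,423.5800…
Penalty: 14 × 0.75% × £844,130.06 = £88,633.66…
Final settlement = outstanding balance + penalty = £496,423.5800… + £88,633.66… = £585,057.24

£585,057.24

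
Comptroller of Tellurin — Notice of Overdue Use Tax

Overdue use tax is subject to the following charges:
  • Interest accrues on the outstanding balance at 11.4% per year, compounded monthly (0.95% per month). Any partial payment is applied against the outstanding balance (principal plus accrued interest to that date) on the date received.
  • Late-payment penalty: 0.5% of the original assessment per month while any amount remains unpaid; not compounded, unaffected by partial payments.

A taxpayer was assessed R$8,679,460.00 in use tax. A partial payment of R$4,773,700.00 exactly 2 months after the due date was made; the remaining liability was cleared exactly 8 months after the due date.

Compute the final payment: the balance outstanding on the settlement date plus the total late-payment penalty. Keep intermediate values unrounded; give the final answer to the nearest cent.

Balance at month 2: R$8,679,460.0000 × (1 + 0.0095)^2 = R$8,845,153.0613…
After R$4,773,700.00 payment: R$8,845,153.0613… − R$4,773,700.00 = R$4,071,453.0613…
Balance at month 8: R$4,071,453.0613… × (1 + 0.0095)^6 = R$4,309,107.9299…
Penalty: 8 × 0.5% × R$8,679,460.00 = R$347,178.40
Final settlement = outstanding balance + penalty = R$4,309,107.9299… + R$347,178.40 = R$4,656,286.33

R$4,656,286.33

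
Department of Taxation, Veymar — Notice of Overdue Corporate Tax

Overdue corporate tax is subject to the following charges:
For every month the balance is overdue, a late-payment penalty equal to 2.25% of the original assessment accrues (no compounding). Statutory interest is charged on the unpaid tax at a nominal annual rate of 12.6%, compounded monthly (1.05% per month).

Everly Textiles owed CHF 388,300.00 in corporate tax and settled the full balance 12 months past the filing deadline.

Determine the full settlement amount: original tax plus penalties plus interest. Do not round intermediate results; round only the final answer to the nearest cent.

Late-payment penalty: 12 × 2.25% × CHF 388,300.00 = CHF 104,841.00
Interest: CHF 388,300.00 × ((1 + 0.0105)^12 − 1) = CHF 388,300.00 × 0.1335373… = CHF 51,852.5323…
Total = CHF 388,300.00 + CHF 104,841.0000 + CHF 51,852.5323… = CHF 544,993.53

CHF 544,993.53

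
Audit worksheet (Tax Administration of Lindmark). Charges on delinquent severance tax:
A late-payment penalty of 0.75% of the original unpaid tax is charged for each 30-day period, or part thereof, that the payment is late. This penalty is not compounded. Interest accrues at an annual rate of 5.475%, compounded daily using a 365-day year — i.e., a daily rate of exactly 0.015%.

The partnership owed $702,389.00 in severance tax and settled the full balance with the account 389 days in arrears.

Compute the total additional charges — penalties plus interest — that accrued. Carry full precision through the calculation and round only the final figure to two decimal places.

Penalty periods: ⌈389/30⌉ = 13; penalty = 13 × 0.75% × $702,389.00 = $68,482.93…
Interest: $702,389.00 × ((1 + 0.00015)^389 − 1) = $702,389.00 × 0.06008132… = $42,200.4598…
Penalties + interest = $68,482.9275 + $42,200.4598… = $110,683.39

$110,683.39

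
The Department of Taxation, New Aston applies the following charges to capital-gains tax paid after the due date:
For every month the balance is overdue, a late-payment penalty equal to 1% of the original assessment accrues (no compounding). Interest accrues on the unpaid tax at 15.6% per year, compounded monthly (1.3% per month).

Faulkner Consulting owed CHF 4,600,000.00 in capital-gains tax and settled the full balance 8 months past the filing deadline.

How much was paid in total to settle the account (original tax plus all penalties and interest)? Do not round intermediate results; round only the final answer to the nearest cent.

Late-payment penalty: 8 × 1% × CHF 4,600,000.00 = CHF 368,000.00
Interest: CHF 4,600,000.00 × ((1 + 0.013)^8 − 1) = CHF 4,600,000.00 × 0.1088571… = CHF 500,742.4401…
Total = CHF 4,600,000.00 + CHF 368,000.0000 + CHF 500,742.4401… = CHF 5,468,742.44

CHF 5,468,742.44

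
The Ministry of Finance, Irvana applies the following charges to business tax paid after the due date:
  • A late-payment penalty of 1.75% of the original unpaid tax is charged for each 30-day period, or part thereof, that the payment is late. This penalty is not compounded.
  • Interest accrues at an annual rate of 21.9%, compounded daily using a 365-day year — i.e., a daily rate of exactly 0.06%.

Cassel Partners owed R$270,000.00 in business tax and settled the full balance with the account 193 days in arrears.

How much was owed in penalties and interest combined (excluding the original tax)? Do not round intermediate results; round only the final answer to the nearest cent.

R$66,212.72

Penalty periods: ⌈193/30⌉ = 7; penalty = 7 × 1.75% × R$270,000.00 = R$33,075.00
Interest: R$270,000.00 × ((1 + 0.0006)^193 − 1) = R$270,000.00 × 0.12273231… = R$33,137.7228…
Penalties + interest = R$33,075.0000 + R$33,137.7228… = R$66,212.72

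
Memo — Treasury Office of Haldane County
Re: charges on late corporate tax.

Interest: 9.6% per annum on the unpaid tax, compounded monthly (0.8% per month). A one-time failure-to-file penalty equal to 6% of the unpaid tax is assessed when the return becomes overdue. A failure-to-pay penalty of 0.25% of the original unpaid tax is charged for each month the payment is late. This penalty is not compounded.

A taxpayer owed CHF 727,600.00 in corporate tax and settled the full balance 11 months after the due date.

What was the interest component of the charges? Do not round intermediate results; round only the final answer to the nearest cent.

Interest: CHF 727,600.00 × ((1 + 0.008)^11 − 1) = CHF 727,600.00 × 0.0916058… = CHF 66,652.4142…

CHF 66,652.41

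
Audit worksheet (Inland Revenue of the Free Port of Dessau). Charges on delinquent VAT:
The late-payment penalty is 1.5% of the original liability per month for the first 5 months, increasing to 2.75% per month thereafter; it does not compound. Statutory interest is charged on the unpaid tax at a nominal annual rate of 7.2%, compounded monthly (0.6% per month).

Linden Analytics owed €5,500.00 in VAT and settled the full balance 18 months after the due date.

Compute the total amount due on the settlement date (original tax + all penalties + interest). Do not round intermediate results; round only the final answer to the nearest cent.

€8,504.04

Penalty, months 1–5: 5 × 1.5% × €5,500.00 = €412.50
Penalty, months 6–18: 13 × 2.75% × €5,500.00 = €1,966.25
Interest: €5,500.00 × ((1 + 0.006)^18 − 1) = €5,500.00 × 0.1136883… = €625.2856…
Total = €5,500.00 + €2,378.7500 + €625.2856… = €8,504.04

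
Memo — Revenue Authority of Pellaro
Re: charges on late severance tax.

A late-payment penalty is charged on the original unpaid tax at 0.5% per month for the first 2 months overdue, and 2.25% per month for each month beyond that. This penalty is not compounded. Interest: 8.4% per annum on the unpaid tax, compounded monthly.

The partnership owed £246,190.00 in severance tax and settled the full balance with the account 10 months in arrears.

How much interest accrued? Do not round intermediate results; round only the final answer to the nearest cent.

£17,786.41

Interest (8.4%/yr ÷ 12 = 0.7%/month): £246,190.00 × ((1 + 0.007)^10 − 1) = £17,786.4073…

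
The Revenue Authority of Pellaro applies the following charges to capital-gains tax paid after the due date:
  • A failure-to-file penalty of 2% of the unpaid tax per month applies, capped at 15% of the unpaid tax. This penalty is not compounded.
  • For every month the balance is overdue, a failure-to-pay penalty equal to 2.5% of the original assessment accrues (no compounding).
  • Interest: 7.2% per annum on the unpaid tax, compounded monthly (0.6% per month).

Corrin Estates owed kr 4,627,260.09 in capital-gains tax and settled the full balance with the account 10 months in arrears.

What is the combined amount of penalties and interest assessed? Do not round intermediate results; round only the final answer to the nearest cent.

kr 2,136,157.01

Failure-to-file: 10 × 2% × kr 4,627,260.09 = kr 925,452.02…, capped at 15% × kr 4,627,260.09 = kr 694,089.01…
Failure-to-pay penalty: 10 × 2.5% × kr 4,627,260.09 = kr 1,156,815.02…
Interest: kr 4,627,260.09 × ((1 + 0.006)^10 − 1) = kr 4,627,260.09 × 0.0616462… = kr 285,252.9738…
Penalties + interest = kr 1,850,904.0360 + kr 285,252.9738… = kr 2,136,157.01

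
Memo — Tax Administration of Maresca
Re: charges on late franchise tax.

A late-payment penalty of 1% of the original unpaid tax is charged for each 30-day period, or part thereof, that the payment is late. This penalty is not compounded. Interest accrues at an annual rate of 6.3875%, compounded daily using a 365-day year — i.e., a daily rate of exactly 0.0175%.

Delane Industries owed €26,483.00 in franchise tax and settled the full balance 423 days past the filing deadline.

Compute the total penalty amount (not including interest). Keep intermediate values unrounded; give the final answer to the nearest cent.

€3,972.45

Penalty periods: ⌈423/30⌉ = 15; penalty = 15 × 1% × €26,483.00 = €3,972.45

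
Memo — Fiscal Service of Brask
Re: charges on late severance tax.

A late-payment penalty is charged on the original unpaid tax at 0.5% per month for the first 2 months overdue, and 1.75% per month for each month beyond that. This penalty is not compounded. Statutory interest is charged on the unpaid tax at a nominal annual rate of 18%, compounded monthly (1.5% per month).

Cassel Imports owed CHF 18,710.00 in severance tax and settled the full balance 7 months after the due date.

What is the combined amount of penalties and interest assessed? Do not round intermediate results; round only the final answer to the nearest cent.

Penalty, months 1–2: 2 × 0.5% × CHF 18,710.00 = CHF 187.10
Penalty, months 3–7: 5 × 1.75% × CHF 18,710.00 = CHF 1,637.13…
Interest: CHF 18,710.00 × ((1 + 0.015)^7 − 1) = CHF 18,710.00 × 0.1098449… = CHF 2,055.1983…
Penalties + interest = CHF 1,824.2250 + CHF 2,055.1983… = CHF 3,879.42

CHF 3,879.42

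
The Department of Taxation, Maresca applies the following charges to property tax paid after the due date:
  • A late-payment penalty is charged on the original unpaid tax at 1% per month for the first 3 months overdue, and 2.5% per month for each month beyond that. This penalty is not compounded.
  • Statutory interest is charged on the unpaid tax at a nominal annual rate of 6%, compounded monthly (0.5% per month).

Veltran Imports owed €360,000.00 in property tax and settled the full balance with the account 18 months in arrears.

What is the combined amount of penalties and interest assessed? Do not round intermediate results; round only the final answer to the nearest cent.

Penalty, months 1–3: 3 × 1% × €360,000.00 = €10,800.00
Penalty, months 4–18: 15 × 2.5% × €360,000.00 = €135,000.00
Interest: €360,000.00 × ((1 + 0.005)^18 − 1) = €360,000.00 × 0.0939289… = €33,814.4182…
Penalties + interest = €145,800.0000 + €33,814.4182… = €179,614.42

€179,614.42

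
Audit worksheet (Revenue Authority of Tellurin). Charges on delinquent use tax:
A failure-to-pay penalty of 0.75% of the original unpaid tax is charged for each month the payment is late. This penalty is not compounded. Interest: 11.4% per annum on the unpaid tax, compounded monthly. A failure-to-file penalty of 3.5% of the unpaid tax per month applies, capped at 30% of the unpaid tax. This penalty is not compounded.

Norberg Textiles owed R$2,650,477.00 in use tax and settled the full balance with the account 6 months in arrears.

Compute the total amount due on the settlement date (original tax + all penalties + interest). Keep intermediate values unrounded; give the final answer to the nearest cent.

Failure-to-file: 6 × 3.5% × R$2,650,477.00 = R$556,600.17 (under the 30% cap)
Failure-to-pay penalty: 6 × 0.75% × R$2,650,477.00 = R$119,271.47…
Interest (11.4%/yr ÷ 12 = 0.95%/month): R$2,650,477.00 × ((1 + 0.0095)^6 − 1) = R$154,711.0464…
Total = R$2,650,477.00 + R$675,871.6350 + R$154,711.0464… = R$3,481,059.68

R$3,481,059.68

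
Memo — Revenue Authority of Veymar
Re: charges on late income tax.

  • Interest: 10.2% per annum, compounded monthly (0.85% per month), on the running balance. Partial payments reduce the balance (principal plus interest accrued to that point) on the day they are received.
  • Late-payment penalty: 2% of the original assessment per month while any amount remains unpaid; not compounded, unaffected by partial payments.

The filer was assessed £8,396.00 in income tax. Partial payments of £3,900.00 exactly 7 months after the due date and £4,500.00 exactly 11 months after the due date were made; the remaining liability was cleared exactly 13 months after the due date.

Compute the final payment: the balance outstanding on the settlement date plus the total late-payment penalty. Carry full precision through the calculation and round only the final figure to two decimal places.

£2,875.54

Balance at month 7: £8,396.0000 × (1 + 0.0085)^7 = £8,908.4828…
After £3,900.00 payment: £8,908.4828… − £3,900.00 = £5,008.4828…
Balance at month 11: £5,008.4828… × (1 + 0.0085)^4 = £5,180.9548…
After £4,500.00 payment: £5,180.9548… − £4,500.00 = £680.9548…
Balance at month 13: £680.9548… × (1 + 0.0085)^2 = £692.5802…
Penalty: 13 × 2% × £8,396.00 = £2,182.96
Final settlement = outstanding balance + penalty = £692.5802… + £2,182.96 = £2,875.54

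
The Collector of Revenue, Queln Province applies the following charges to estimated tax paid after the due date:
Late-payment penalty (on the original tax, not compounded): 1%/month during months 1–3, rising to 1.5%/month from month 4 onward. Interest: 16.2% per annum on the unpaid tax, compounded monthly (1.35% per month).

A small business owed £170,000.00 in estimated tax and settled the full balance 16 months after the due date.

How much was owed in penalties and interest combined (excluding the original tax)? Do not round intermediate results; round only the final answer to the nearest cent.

Penalty, months 1–3: 3 × 1% × £170,000.00 = £5,100.00
Penalty, months 4–16: 13 × 1.5% × £170,000.00 = £33,150.00
Interest: £170,000.00 × ((1 + 0.0135)^16 − 1) = £170,000.00 × 0.2393103… = £40,682.7458…
Penalties + interest = £38,250.0000 + £40,682.7458… = £78,932.75

£78,932.75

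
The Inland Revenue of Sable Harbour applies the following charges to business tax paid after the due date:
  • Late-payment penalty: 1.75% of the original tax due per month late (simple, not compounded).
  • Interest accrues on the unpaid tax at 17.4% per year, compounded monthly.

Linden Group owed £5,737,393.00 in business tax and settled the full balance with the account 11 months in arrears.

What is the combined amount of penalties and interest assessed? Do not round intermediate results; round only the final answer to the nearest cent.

Late-payment penalty: 11 × 1.75% × £5,737,393.00 = £1,104,448.15…
Interest (17.4%/yr ÷ 12 = 1.45%/month): £5,737,393.00 × ((1 + 0.0145)^11 − 1) = £984,431.4223…
Penalties + interest = £1,104,448.1525 + £984,431.4223… = £2,088,879.57

£2,088,879.57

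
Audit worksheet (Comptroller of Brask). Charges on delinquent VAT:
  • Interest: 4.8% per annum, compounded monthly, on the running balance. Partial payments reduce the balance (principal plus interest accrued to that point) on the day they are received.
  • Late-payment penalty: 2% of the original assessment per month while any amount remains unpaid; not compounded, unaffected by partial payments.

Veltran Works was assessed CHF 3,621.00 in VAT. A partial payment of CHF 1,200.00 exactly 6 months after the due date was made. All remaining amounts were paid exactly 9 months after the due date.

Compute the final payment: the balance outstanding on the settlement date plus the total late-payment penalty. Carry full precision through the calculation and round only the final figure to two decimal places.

Monthly rate = 4.8% ÷ 12 = 0.4%
Balance at month 6: CHF 3,621.0000 × (1 + 0.004)^6 = CHF 3,708.7777…
After CHF 1,200.00 payment: CHF 3,708.7777… − CHF 1,200.00 = CHF 2,508.7777…
Balance at month 9: CHF 2,508.7777… × (1 + 0.004)^3 = CHF 2,539.0036…
Penalty: 9 × 2% × CHF 3,621.00 = CHF 651.78
Final settlement = outstanding balance + penalty = CHF 2,539.0036… + CHF 651.78 = CHF 3,190.78

CHF 3,190.78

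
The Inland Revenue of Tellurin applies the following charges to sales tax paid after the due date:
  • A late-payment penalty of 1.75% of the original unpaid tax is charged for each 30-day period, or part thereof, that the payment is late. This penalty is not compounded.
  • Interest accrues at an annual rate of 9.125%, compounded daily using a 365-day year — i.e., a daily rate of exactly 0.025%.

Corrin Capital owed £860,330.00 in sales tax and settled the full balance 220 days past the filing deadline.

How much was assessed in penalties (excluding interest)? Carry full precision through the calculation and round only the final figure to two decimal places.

Penalty periods: ⌈220/30⌉ = 8; penalty = 8 × 1.75% × £860,330.00 = £120,446.20

£120,446.20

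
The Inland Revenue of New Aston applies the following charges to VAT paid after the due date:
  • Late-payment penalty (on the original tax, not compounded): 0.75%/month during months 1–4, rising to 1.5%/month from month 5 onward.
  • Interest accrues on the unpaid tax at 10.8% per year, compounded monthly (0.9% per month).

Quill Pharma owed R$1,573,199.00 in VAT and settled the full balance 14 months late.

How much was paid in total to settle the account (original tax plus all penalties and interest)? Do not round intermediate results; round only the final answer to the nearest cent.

R$2,066,621.92

Penalty, months 1–4: 4 × 0.75% × R$1,573,199.00 = R$47,195.97
Penalty, months 5–14: 10 × 1.5% × R$1,573,199.00 = R$235,979.85
Interest: R$1,573,199.00 × ((1 + 0.009)^14 − 1) = R$1,573,199.00 × 0.1336430… = R$210,247.1022…
Total = R$1,573,199.00 + R$283,175.8200 + R$210,247.1022… = R$2,066,621.92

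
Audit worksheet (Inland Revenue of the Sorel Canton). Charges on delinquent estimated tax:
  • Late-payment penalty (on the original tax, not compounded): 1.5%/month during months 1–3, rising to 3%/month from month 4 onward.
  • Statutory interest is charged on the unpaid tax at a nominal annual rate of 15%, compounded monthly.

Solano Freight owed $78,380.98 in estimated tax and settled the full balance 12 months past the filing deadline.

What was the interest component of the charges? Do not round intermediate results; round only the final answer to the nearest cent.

Interest (15%/yr ÷ 12 = 1.25%/month): $78,380.98 × ((1 + 0.0125)^12 − 1) = $12,600.0966…

$12,600.10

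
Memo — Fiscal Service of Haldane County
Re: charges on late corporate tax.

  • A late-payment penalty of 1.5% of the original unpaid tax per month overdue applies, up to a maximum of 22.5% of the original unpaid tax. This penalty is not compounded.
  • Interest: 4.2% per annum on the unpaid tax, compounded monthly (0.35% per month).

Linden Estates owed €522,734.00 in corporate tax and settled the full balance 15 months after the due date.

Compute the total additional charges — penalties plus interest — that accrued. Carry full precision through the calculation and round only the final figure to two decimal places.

€145,741.36

Penalty (uncapped): 15 × 1.5% × €522,734.00 = €117,615.15; cap = 22.5% × €522,734.00 = €117,615.15 → penalty = €117,615.15
Interest: €522,734.00 × ((1 + 0.0035)^15 − 1) = €522,734.00 × 0.0538060… = €28,126.2071…
Penalties + interest = €117,615.1500 + €28,126.2071… = €145,741.36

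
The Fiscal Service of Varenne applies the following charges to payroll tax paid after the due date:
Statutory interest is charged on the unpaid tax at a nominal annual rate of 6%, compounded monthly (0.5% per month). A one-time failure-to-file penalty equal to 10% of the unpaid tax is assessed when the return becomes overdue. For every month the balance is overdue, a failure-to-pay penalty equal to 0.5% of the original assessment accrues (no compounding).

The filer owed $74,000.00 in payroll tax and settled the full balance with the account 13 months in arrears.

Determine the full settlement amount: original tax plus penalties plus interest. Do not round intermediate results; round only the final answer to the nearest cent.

$91,166.98

Failure-to-file penalty: 10% × $74,000.00 = $7,400.00
Failure-to-pay penalty: 13 × 0.5% × $74,000.00 = $4,810.00
Interest: $74,000.00 × ((1 + 0.005)^13 − 1) = $74,000.00 × 0.0669862… = $4,956.9789…
Total = $74,000.00 + $12,210.0000 + $4,956.9789… = $91,166.98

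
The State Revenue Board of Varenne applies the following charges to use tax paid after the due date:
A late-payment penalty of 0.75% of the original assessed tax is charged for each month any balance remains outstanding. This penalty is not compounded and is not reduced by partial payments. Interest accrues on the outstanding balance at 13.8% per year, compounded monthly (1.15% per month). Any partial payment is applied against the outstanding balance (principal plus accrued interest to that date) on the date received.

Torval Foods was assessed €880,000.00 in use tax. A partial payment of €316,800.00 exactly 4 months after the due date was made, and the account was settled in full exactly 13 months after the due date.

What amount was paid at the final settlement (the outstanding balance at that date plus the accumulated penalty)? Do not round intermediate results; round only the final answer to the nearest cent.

Balance at month 4: €880,000.0000 × (1 + 0.0115)^4 = €921,183.6489…
After €316,800.00 payment: €921,183.6489… − €316,800.00 = €604,383.6489…
Balance at month 13: €604,383.6489… × (1 + 0.0115)^9 = €669,893.3866…
Penalty: 13 × 0.75% × €880,000.00 = €85,800.00
Final settlement = outstanding balance + penalty = €669,893.3866… + €85,800.00 = €755,693.39

€755,693.39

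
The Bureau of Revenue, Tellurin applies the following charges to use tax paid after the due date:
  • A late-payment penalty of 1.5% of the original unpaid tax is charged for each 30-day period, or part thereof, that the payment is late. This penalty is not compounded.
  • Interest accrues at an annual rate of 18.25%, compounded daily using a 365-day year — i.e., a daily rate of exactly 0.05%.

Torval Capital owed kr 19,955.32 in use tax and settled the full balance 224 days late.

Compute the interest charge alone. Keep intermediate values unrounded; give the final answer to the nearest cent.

kr 2,364.34

Interest: kr 19,955.32 × ((1 + 0.0005)^224 − 1) = kr 19,955.32 × 0.11848155… = kr 2,364.3373…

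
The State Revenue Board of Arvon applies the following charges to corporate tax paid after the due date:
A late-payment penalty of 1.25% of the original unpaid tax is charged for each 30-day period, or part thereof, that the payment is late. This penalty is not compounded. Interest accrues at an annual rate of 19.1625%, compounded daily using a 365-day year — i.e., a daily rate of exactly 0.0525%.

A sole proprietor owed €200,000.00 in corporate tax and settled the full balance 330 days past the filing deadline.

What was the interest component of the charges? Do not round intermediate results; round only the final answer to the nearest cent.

€37,821.86

Interest: €200,000.00 × ((1 + 0.000525)^330 − 1) = €200,000.00 × 0.18910930… = €37,821.8596…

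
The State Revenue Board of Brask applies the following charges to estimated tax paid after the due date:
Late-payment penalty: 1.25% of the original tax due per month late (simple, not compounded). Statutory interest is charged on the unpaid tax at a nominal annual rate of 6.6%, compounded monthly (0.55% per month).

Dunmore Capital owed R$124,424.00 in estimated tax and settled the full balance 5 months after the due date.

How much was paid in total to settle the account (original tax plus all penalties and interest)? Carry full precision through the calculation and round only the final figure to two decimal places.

R$135,660.01

Late-payment penalty = 1.25% × R$124,424.00 × 5 mo = R$7,776.50
Interest: R$124,424.00 × ((1 + 0.0055)^5 − 1) = R$124,424.00 × 0.0278042… = R$3,459.5058…
Total = R$124,424.00 + R$7,776.5000 + R$3,459.5058… = R$135,660.01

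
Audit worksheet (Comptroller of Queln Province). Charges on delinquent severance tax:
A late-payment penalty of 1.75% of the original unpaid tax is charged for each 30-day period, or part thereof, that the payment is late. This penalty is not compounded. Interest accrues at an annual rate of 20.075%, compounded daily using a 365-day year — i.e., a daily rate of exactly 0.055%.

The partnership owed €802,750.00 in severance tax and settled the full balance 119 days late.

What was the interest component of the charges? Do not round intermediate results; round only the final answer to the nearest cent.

€54,282.07

Interest: €802,750.00 × ((1 + 0.00055)^119 − 1) = €802,750.00 × 0.06762015… = €54,282.0714…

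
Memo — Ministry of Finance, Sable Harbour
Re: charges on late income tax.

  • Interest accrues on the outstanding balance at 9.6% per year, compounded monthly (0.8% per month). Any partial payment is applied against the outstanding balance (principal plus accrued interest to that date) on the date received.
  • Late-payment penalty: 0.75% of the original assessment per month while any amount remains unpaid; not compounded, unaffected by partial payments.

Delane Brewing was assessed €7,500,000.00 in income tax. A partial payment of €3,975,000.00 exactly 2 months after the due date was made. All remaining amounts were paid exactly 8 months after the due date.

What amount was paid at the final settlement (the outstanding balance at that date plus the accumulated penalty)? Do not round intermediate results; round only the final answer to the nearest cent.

€4,274,000.26

Balance at month 2: €7,500,000.0000 × (1 + 0.008)^2 = €7,620,480.0000
After €3,975,000.00 payment: €7,620,480.0000 − €3,975,000.00 = €3,645,480.0000
Balance at month 8: €3,645,480.0000 × (1 + 0.008)^6 = €3,824,000.2552…
Penalty: 8 × 0.75% × €7,500,000.00 = €450,000.00
Final settlement = outstanding balance + penalty = €3,824,000.2552… + €450,000.00 = €4,274,000.26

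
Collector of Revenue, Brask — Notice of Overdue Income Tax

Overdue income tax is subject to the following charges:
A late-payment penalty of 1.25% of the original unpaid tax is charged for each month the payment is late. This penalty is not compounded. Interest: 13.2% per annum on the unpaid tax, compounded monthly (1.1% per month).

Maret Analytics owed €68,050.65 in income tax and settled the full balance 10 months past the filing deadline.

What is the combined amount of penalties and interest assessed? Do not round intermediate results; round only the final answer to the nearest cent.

Late-payment penalty = 1.25% × €68,050.65 × 10 mo = €8,506.33…
Interest: €68,050.65 × ((1 + 0.011)^10 − 1) = €68,050.65 × 0.1156078… = €7,867.1884…
Penalties + interest = €8,506.3313… + €7,867.1884… = €16,373.52

€16,373.52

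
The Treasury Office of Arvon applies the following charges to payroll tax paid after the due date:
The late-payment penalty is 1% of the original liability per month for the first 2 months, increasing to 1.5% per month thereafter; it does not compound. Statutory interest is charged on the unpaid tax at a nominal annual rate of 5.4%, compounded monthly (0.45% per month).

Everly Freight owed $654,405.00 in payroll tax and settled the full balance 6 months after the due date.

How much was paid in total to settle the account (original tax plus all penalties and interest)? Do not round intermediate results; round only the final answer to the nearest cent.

$724,626.31

Penalty, months 1–2: 2 × 1% × $654,405.00 = $13,088.10
Penalty, months 3–6: 4 × 1.5% × $654,405.00 = $39,264.30
Interest: $654,405.00 × ((1 + 0.0045)^6 − 1) = $654,405.00 × 0.0273056… = $17,868.9072…
Total = $654,405.00 + $52,352.4000 + $17,868.9072… = $724,626.31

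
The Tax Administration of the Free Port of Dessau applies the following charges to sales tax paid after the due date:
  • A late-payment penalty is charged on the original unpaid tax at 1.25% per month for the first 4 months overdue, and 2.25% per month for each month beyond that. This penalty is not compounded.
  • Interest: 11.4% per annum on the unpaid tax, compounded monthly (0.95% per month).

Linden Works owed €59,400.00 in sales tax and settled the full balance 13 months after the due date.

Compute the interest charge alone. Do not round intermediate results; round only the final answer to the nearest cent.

Interest: €59,400.00 × ((1 + 0.0095)^13 − 1) = €59,400.00 × 0.1307906… = €7,768.9636…

€7,768.96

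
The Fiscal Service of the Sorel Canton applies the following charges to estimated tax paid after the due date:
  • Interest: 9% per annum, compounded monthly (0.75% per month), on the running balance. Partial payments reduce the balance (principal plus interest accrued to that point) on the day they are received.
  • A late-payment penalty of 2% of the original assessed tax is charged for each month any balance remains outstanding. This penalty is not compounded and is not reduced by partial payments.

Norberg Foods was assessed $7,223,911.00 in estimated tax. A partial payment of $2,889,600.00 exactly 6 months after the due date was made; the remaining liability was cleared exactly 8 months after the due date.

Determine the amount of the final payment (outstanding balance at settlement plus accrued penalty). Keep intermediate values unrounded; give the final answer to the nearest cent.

Balance at month 6: $7,223,911.0000 × (1 + 0.0075)^6 = $7,555,143.4655…
After $2,889,600.00 payment: $7,555,143.4655… − $2,889,600.00 = $4,665,543.4655…
Balance at month 8: $4,665,543.4655… × (1 + 0.0075)^2 = $4,735,789.0543…
Penalty: 8 × 2% × $7,223,911.00 = $1,155,825.76
Final settlement = outstanding balance + penalty = $4,735,789.0543… + $1,155,825.76 = $5,891,614.81

$5,891,614.81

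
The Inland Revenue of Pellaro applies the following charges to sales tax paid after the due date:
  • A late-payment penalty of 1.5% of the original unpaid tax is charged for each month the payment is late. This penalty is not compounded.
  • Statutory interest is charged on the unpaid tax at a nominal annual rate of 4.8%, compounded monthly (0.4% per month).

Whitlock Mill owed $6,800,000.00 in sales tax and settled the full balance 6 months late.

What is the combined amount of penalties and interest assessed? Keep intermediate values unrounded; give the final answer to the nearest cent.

$776,840.73

Late-payment penalty: 6 × 1.5% × $6,800,000.00 = $612,000.00
Interest: $6,800,000.00 × ((1 + 0.004)^6 − 1) = $6,800,000.00 × 0.0242413… = $164,840.7302…
Penalties + interest = $612,000.0000 + $164,840.7302… = $776,840.73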